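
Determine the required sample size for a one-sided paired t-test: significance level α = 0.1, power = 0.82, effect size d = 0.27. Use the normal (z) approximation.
n = 67 pairs

Sample size formula (paired t-test, normal approximation):
n = ((z_α + z_β) / d)²

z_α = 1.282 (for α = 0.1, one-sided)
z_β = 0.915 (for power = 0.82)
d = 0.27

n = ((1.282 + 0.915) / 0.27)²
n = (8.137)²
n ≈ 66.21
Round up to the next whole number: n = 67 pairs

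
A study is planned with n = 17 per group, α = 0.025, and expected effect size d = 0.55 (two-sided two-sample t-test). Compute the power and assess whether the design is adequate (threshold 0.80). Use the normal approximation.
Power ≈ 0.26; the study is underpowered (power < 0.80)

Power calculation (two-sample t-test, normal approximation):
z_β = d · √(n/2) - z_{α/2}
z_β = 0.55 · √(17/2) - 2.241
z_β = 0.55 · 2.915 - 2.241
z_β = -0.638

Power = Φ(z_β) = Φ(-0.638) ≈ 0.262

Effect size d = 0.55 is medium by Cohen's convention (0.2/0.5/0.8).

Threshold: power ≥ 0.80 is conventionally adequate.
Power ≈ 0.26 → the study is underpowered (power < 0.80).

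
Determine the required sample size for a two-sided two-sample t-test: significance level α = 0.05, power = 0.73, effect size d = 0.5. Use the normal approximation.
n = 53 per group

Sample size formula (two-sample t-test, normal approximation):
n = 2 · ((z_{α/2} + z_β) / d)²

z_{α/2} = 1.960 (for α = 0.05, two-sided)
z_β = 0.613 (for power = 0.73)
d = 0.5

n = 2 · ((1.960 + 0.613) / 0.5)²
n = 2 · (5.146)²
n ≈ 52.96
Round up to the next whole number: n = 53 per group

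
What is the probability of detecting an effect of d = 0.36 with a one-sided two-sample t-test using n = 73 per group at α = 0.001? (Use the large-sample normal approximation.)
Power ≈ 0.18

Power calculation (two-sample t-test, normal approximation):
z_β = d · √(n/2) - z_α
z_β = 0.36 · √(73/2) - 3.090
z_β = 0.36 · 6.042 - 3.090
z_β = -0.915

Power = Φ(z_β) = Φ(-0.915) ≈ 0.180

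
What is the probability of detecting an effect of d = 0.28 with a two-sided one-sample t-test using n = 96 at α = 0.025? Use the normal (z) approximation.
Power ≈ 0.69

Power calculation (one-sample t-test, normal approximation):
z_β = d · √n - z_{α/2}
z_β = 0.28 · √96 - 2.241
z_β = 0.28 · 9.798 - 2.241
z_β = 0.502

Power = Φ(z_β) = Φ(0.502) ≈ 0.692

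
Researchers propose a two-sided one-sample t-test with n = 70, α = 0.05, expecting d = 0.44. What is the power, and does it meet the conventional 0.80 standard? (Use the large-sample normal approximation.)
Power ≈ 0.96; the study is adequately powered (power ≥ 0.80)

Power calculation (one-sample t-test, normal approximation):
z_β = d · √n - z_{α/2}
z_β = 0.44 · √70 - 1.960
z_β = 0.44 · 8.367 - 1.960
z_β = 1.721

Power = Φ(z_β) = Φ(1.721) ≈ 0.957

Effect size d = 0.44 is small by Cohen's convention (0.2/0.5/0.8).

Threshold: power ≥ 0.80 is conventionally adequate.
Power ≈ 0.96 → the study is adequately powered (power ≥ 0.80).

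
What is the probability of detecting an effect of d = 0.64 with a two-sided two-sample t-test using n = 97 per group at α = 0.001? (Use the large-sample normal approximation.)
Power ≈ 0.88

Power calculation (two-sample t-test, normal approximation):
z_β = d · √(n/2) - z_{α/2}
z_β = 0.64 · √(97/2) - 3.291
z_β = 0.64 · 6.964 - 3.291
z_β = 1.167

Power = Φ(z_β) = Φ(1.167) ≈ 0.878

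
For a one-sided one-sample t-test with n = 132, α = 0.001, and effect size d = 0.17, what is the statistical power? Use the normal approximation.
Power ≈ 0.13

Power calculation (one-sample t-test, normal approximation):
z_β = d · √n - z_α
z_β = 0.17 · √132 - 3.090
z_β = 0.17 · 11.489 - 3.090
z_β = -1.137

Power = Φ(z_β) = Φ(-1.137) ≈ 0.128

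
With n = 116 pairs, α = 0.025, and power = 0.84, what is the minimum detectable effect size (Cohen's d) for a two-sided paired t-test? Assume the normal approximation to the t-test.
d ≈ 0.30

Minimum detectable effect (paired t-test, normal approximation):
d = (z_{α/2} + z_β) / √n
d = (2.241 + 0.994) / √116
d = 3.236 / 10.770
d ≈ 0.30

By Cohen's convention (0.2 small / 0.5 medium / 0.8 large): small effect.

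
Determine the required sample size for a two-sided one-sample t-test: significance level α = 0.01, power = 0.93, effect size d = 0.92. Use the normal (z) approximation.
n = 20

Sample size formula (one-sample t-test, normal approximation):
n = ((z_{α/2} + z_β) / d)²

z_{α/2} = 2.576 (for α = 0.01, two-sided)
z_β = 1.476 (for power = 0.93)
d = 0.92

n = ((2.576 + 1.476) / 0.92)²
n = (4.404)²
n ≈ 19.40
Round up to the next whole number: n = 20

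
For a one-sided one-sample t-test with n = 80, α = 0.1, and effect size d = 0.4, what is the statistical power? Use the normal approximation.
Power ≈ 0.99

Power calculation (one-sample t-test, normal approximation):
z_β = d · √n - z_α
z_β = 0.4 · √80 - 1.282
z_β = 0.4 · 8.944 - 1.282
z_β = 2.296

Power = Φ(z_β) = Φ(2.296) ≈ 0.989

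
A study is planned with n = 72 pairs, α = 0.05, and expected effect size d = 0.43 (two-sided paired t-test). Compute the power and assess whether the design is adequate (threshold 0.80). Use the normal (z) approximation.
Power ≈ 0.95; the study is adequately powered (power ≥ 0.80)

Power calculation (paired t-test, normal approximation):
z_β = d · √n - z_{α/2}
z_β = 0.43 · √72 - 1.960
z_β = 0.43 · 8.485 - 1.960
z_β = 1.689

Power = Φ(z_β) = Φ(1.689) ≈ 0.954

Effect size d = 0.43 is small by Cohen's convention (0.2/0.5/0.8).

Threshold: power ≥ 0.80 is conventionally adequate.
Power ≈ 0.95 → the study is adequately powered (power ≥ 0.80).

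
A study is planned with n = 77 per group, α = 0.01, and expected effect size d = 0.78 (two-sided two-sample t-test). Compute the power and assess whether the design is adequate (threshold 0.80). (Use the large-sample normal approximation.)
Power ≈ 0.99; the study is adequately powered (power ≥ 0.80)

Power calculation (two-sample t-test, normal approximation):
z_β = d · √(n/2) - z_{α/2}
z_β = 0.78 · √(77/2) - 2.576
z_β = 0.78 · 6.205 - 2.576
z_β = 2.264

Power = Φ(z_β) = Φ(2.264) ≈ 0.988

Effect size d = 0.78 is medium by Cohen's convention (0.2/0.5/0.8).

Threshold: power ≥ 0.80 is conventionally adequate.
Power ≈ 0.99 → the study is adequately powered (power ≥ 0.80).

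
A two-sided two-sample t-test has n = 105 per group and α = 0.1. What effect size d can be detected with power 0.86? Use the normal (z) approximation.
d ≈ 0.38

Minimum detectable effect (two-sample t-test, normal approximation):
d = (z_{α/2} + z_β) / √(n/2)
d = (1.645 + 1.080) / √(105/2)
d = 2.725 / 7.246
d ≈ 0.38

By Cohen's convention (0.2 small / 0.5 medium / 0.8 large): small effect.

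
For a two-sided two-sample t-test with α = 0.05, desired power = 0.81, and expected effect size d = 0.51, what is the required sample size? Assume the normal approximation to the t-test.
n = 62 per group

Sample size formula (two-sample t-test, normal approximation):
n = 2 · ((z_{α/2} + z_β) / d)²

z_{α/2} = 1.960 (for α = 0.05, two-sided)
z_β = 0.878 (for power = 0.81)
d = 0.51

n = 2 · ((1.960 + 0.878) / 0.51)²
n = 2 · (5.565)²
n ≈ 61.94
Round up to the next whole number: n = 62 per group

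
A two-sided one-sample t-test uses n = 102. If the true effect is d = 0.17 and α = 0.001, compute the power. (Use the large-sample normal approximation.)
Power ≈ 0.06

Power calculation (one-sample t-test, normal approximation):
z_β = d · √n - z_{α/2}
z_β = 0.17 · √102 - 3.291
z_β = 0.17 · 10.100 - 3.291
z_β = -1.574

Power = Φ(z_β) = Φ(-1.574) ≈ 0.058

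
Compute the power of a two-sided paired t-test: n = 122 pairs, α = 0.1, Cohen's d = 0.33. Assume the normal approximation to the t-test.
Power ≈ 0.98

Power calculation (paired t-test, normal approximation):
z_β = d · √n - z_{α/2}
z_β = 0.33 · √122 - 1.645
z_β = 0.33 · 11.045 - 1.645
z_β = 2.000

Power = Φ(z_β) = Φ(2.000) ≈ 0.977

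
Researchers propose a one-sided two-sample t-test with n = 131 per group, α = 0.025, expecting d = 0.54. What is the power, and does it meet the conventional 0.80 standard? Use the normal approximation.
Power ≈ 0.99; the study is adequately powered (power ≥ 0.80)

Power calculation (two-sample t-test, normal approximation):
z_β = d · √(n/2) - z_α
z_β = 0.54 · √(131/2) - 1.960
z_β = 0.54 · 8.093 - 1.960
z_β = 2.410

Power = Φ(z_β) = Φ(2.410) ≈ 0.992

Effect size d = 0.54 is medium by Cohen's convention (0.2/0.5/0.8).

Threshold: power ≥ 0.80 is conventionally adequate.
Power ≈ 0.99 → the study is adequately powered (power ≥ 0.80).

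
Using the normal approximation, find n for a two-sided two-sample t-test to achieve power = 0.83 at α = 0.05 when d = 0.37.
n = 125 per group

Sample size formula (two-sample t-test, normal approximation):
n = 2 · ((z_{α/2} + z_β) / d)²

z_{α/2} = 1.960 (for α = 0.05, two-sided)
z_β = 0.954 (for power = 0.83)
d = 0.37

n = 2 · ((1.960 + 0.954) / 0.37)²
n = 2 · (7.876)²
n ≈ 124.06
Round up to the next whole number: n = 125 per group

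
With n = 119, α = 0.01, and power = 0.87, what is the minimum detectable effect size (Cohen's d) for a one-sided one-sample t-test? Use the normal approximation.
d ≈ 0.32

Minimum detectable effect (one-sample t-test, normal approximation):
d = (z_α + z_β) / √n
d = (2.326 + 1.126) / √119
d = 3.453 / 10.909
d ≈ 0.32

By Cohen's convention (0.2 small / 0.5 medium / 0.8 large): small effect.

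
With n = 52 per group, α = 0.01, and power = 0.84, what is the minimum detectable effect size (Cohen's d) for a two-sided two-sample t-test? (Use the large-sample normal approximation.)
d ≈ 0.70

Minimum detectable effect (two-sample t-test, normal approximation):
d = (z_{α/2} + z_β) / √(n/2)
d = (2.576 + 0.994) / √(52/2)
d = 3.570 / 5.099
d ≈ 0.70

By Cohen's convention (0.2 small / 0.5 medium / 0.8 large): medium effect.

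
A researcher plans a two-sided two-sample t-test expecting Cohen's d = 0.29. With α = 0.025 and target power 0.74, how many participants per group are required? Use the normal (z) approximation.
n = 198 per group

Sample size formula (two-sample t-test, normal approximation):
n = 2 · ((z_{α/2} + z_β) / d)²

z_{α/2} = 2.241 (for α = 0.025, two-sided)
z_β = 0.643 (for power = 0.74)
d = 0.29

n = 2 · ((2.241 + 0.643) / 0.29)²
n = 2 · (9.945)²
n ≈ 197.81
Round up to the next whole number: n = 198 per group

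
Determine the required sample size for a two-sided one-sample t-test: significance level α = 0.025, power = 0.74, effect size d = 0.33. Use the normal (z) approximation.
n = 77

Sample size formula (one-sample t-test, normal approximation):
n = ((z_{α/2} + z_β) / d)²

z_{α/2} = 2.241 (for α = 0.025, two-sided)
z_β = 0.643 (for power = 0.74)
d = 0.33

n = ((2.241 + 0.643) / 0.33)²
n = (8.739)²
n ≈ 76.37
Round up to the next whole number: n = 77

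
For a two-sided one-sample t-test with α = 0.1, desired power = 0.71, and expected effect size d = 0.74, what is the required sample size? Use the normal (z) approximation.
n = 9

Sample size formula (one-sample t-test, normal approximation):
n = ((z_{α/2} + z_β) / d)²

z_{α/2} = 1.645 (for α = 0.1, two-sided)
z_β = 0.553 (for power = 0.71)
d = 0.74

n = ((1.645 + 0.553) / 0.74)²
n = (2.970)²
n ≈ 8.82
Round up to the next whole number: n = 9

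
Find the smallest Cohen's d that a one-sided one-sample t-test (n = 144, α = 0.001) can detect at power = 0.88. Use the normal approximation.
d ≈ 0.36

Minimum detectable effect (one-sample t-test, normal approximation):
d = (z_α + z_β) / √n
d = (3.090 + 1.175) / √144
d = 4.265 / 12.000
d ≈ 0.36

By Cohen's convention (0.2 small / 0.5 medium / 0.8 large): small effect.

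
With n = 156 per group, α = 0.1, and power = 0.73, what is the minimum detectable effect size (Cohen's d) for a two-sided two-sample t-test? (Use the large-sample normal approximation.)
d ≈ 0.26

Minimum detectable effect (two-sample t-test, normal approximation):
d = (z_{α/2} + z_β) / √(n/2)
d = (1.645 + 0.613) / √(156/2)
d = 2.258 / 8.832
d ≈ 0.26

By Cohen's convention (0.2 small / 0.5 medium / 0.8 large): small effect.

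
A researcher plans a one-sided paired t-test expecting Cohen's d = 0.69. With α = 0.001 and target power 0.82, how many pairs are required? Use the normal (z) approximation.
n = 34 pairs

Sample size formula (paired t-test, normal approximation):
n = ((z_α + z_β) / d)²

z_α = 3.090 (for α = 0.001, one-sided)
z_β = 0.915 (for power = 0.82)
d = 0.69

n = ((3.090 + 0.915) / 0.69)²
n = (5.804)²
n ≈ 33.69
Round up to the next whole number: n = 34 pairs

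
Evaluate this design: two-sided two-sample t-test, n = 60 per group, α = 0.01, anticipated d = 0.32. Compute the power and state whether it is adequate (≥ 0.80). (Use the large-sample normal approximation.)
Power ≈ 0.21; the study is underpowered (power < 0.80)

Power calculation (two-sample t-test, normal approximation):
z_β = d · √(n/2) - z_{α/2}
z_β = 0.32 · √(60/2) - 2.576
z_β = 0.32 · 5.477 - 2.576
z_β = -0.823

Power = Φ(z_β) = Φ(-0.823) ≈ 0.205

Effect size d = 0.32 is small by Cohen's convention (0.2/0.5/0.8).

Threshold: power ≥ 0.80 is conventionally adequate.
Power ≈ 0.21 → the study is underpowered (power < 0.80).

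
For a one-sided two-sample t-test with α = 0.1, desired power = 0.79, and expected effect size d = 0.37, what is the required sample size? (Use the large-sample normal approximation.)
n = 64 per group

Sample size formula (two-sample t-test, normal approximation):
n = 2 · ((z_α + z_β) / d)²

z_α = 1.282 (for α = 0.1, one-sided)
z_β = 0.806 (for power = 0.79)
d = 0.37

n = 2 · ((1.282 + 0.806) / 0.37)²
n = 2 · (5.643)²
n ≈ 63.69
Round up to the next whole number: n = 64 per group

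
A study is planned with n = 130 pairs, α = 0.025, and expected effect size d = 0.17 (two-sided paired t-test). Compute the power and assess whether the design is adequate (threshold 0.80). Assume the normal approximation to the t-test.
Power ≈ 0.38; the study is underpowered (power < 0.80)

Power calculation (paired t-test, normal approximation):
z_β = d · √n - z_{α/2}
z_β = 0.17 · √130 - 2.241
z_β = 0.17 · 11.402 - 2.241
z_β = -0.303

Power = Φ(z_β) = Φ(-0.303) ≈ 0.381

Effect size d = 0.17 is very small by Cohen's convention (0.2/0.5/0.8).

Threshold: power ≥ 0.80 is conventionally adequate.
Power ≈ 0.38 → the study is underpowered (power < 0.80).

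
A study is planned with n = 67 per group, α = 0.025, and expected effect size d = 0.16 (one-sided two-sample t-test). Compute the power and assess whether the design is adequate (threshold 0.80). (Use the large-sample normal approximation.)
Power ≈ 0.15; the study is underpowered (power < 0.80)

Power calculation (two-sample t-test, normal approximation):
z_β = d · √(n/2) - z_α
z_β = 0.16 · √(67/2) - 1.960
z_β = 0.16 · 5.788 - 1.960
z_β = -1.034

Power = Φ(z_β) = Φ(-1.034) ≈ 0.151

Effect size d = 0.16 is very small by Cohen's convention (0.2/0.5/0.8).

Threshold: power ≥ 0.80 is conventionally adequate.
Power ≈ 0.15 → the study is underpowered (power < 0.80).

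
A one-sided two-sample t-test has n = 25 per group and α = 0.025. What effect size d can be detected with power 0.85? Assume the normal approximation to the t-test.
d ≈ 0.85

Minimum detectable effect (two-sample t-test, normal approximation):
d = (z_α + z_β) / √(n/2)
d = (1.960 + 1.036) / √(25/2)
d = 2.996 / 3.536
d ≈ 0.85

By Cohen's convention (0.2 small / 0.5 medium / 0.8 large): large effect.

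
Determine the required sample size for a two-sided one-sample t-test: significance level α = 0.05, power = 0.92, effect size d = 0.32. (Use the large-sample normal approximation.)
n = 111

Sample size formula (one-sample t-test, normal approximation):
n = ((z_{α/2} + z_β) / d)²

z_{α/2} = 1.960 (for α = 0.05, two-sided)
z_β = 1.405 (for power = 0.92)
d = 0.32

n = ((1.960 + 1.405) / 0.32)²
n = (10.516)²
n ≈ 110.59
Round up to the next whole number: n = 111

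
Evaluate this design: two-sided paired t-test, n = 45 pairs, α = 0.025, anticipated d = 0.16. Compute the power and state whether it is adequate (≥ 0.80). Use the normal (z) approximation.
Power ≈ 0.12; the study is underpowered (power < 0.80)

Power calculation (paired t-test, normal approximation):
z_β = d · √n - z_{α/2}
z_β = 0.16 · √45 - 2.241
z_β = 0.16 · 6.708 - 2.241
z_β = -1.168

Power = Φ(z_β) = Φ(-1.168) ≈ 0.121

Effect size d = 0.16 is very small by Cohen's convention (0.2/0.5/0.8).

Threshold: power ≥ 0.80 is conventionally adequate.
Power ≈ 0.12 → the study is underpowered (power < 0.80).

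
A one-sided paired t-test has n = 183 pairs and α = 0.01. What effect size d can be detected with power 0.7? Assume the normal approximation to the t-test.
d ≈ 0.21

Minimum detectable effect (paired t-test, normal approximation):
d = (z_α + z_β) / √n
d = (2.326 + 0.524) / √183
d = 2.851 / 13.528
d ≈ 0.21

By Cohen's convention (0.2 small / 0.5 medium / 0.8 large): small effect.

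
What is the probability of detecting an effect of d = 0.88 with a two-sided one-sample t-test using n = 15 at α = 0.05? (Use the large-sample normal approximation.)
Power ≈ 0.93

Power calculation (one-sample t-test, normal approximation):
z_β = d · √n - z_{α/2}
z_β = 0.88 · √15 - 1.960
z_β = 0.88 · 3.873 - 1.960
z_β = 1.448

Power = Φ(z_β) = Φ(1.448) ≈ 0.926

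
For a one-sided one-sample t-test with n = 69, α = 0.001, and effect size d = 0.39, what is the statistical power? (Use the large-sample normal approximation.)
Power ≈ 0.56

Power calculation (one-sample t-test, normal approximation):
z_β = d · √n - z_α
z_β = 0.39 · √69 - 3.090
z_β = 0.39 · 8.307 - 3.090
z_β = 0.149

Power = Φ(z_β) = Φ(0.149) ≈ 0.559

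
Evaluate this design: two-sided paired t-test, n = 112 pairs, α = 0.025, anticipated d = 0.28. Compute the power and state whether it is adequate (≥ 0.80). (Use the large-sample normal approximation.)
Power ≈ 0.76; the study is underpowered (power < 0.80)

Power calculation (paired t-test, normal approximation):
z_β = d · √n - z_{α/2}
z_β = 0.28 · √112 - 2.241
z_β = 0.28 · 10.583 - 2.241
z_β = 0.722

Power = Φ(z_β) = Φ(0.722) ≈ 0.765

Effect size d = 0.28 is small by Cohen's convention (0.2/0.5/0.8).

Threshold: power ≥ 0.80 is conventionally adequate.
Power ≈ 0.76 → the study is underpowered (power < 0.80).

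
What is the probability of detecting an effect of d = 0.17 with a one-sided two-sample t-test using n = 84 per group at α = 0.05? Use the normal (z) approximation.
Power ≈ 0.29

Power calculation (two-sample t-test, normal approximation):
z_β = d · √(n/2) - z_α
z_β = 0.17 · √(84/2) - 1.645
z_β = 0.17 · 6.481 - 1.645
z_β = -0.543

Power = Φ(z_β) = Φ(-0.543) ≈ 0.294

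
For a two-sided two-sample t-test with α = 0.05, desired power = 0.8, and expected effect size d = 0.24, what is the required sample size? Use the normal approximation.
n = 273 per group

Sample size formula (two-sample t-test, normal approximation):
n = 2 · ((z_{α/2} + z_β) / d)²

z_{α/2} = 1.960 (for α = 0.05, two-sided)
z_β = 0.842 (for power = 0.8)
d = 0.24

n = 2 · ((1.960 + 0.842) / 0.24)²
n = 2 · (11.675)²
n ≈ 272.61
Round up to the next whole number: n = 273 per group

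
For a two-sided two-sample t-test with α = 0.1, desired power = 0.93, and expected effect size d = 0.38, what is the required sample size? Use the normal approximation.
n = 135 per group

Sample size formula (two-sample t-test, normal approximation):
n = 2 · ((z_{α/2} + z_β) / d)²

z_{α/2} = 1.645 (for α = 0.1, two-sided)
z_β = 1.476 (for power = 0.93)
d = 0.38

n = 2 · ((1.645 + 1.476) / 0.38)²
n = 2 · (8.213)²
n ≈ 134.91
Round up to the next whole number: n = 135 per group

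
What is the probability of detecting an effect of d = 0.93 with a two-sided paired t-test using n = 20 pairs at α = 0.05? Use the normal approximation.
Power ≈ 0.99

Power calculation (paired t-test, normal approximation):
z_β = d · √n - z_{α/2}
z_β = 0.93 · √20 - 1.960
z_β = 0.93 · 4.472 - 1.960
z_β = 2.199

Power = Φ(z_β) = Φ(2.199) ≈ 0.986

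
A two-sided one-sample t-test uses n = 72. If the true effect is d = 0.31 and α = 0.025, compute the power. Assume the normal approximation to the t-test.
Power ≈ 0.65

Power calculation (one-sample t-test, normal approximation):
z_β = d · √n - z_{α/2}
z_β = 0.31 · √72 - 2.241
z_β = 0.31 · 8.485 - 2.241
z_β = 0.389

Power = Φ(z_β) = Φ(0.389) ≈ 0.651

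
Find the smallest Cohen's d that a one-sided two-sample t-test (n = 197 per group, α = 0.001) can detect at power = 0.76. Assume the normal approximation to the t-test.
d ≈ 0.38

Minimum detectable effect (two-sample t-test, normal approximation):
d = (z_α + z_β) / √(n/2)
d = (3.090 + 0.706) / √(197/2)
d = 3.797 / 9.925
d ≈ 0.38

By Cohen's convention (0.2 small / 0.5 medium / 0.8 large): small effect.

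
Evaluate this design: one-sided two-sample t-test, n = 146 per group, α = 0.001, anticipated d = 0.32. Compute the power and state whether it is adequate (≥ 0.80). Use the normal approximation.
Power ≈ 0.36; the study is underpowered (power < 0.80)

Power calculation (two-sample t-test, normal approximation):
z_β = d · √(n/2) - z_α
z_β = 0.32 · √(146/2) - 3.090
z_β = 0.32 · 8.544 - 3.090
z_β = -0.356

Power = Φ(z_β) = Φ(-0.356) ≈ 0.361

Effect size d = 0.32 is small by Cohen's convention (0.2/0.5/0.8).

Threshold: power ≥ 0.80 is conventionally adequate.
Power ≈ 0.36 → the study is underpowered (power < 0.80).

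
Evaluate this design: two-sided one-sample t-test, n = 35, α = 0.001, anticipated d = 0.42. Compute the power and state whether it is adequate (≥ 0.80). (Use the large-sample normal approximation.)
Power ≈ 0.21; the study is underpowered (power < 0.80)

Power calculation (one-sample t-test, normal approximation):
z_β = d · √n - z_{α/2}
z_β = 0.42 · √35 - 3.291
z_β = 0.42 · 5.916 - 3.291
z_β = -0.806

Power = Φ(z_β) = Φ(-0.806) ≈ 0.210

Effect size d = 0.42 is small by Cohen's convention (0.2/0.5/0.8).

Threshold: power ≥ 0.80 is conventionally adequate.
Power ≈ 0.21 → the study is underpowered (power < 0.80).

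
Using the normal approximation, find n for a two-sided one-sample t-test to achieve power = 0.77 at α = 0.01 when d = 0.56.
n = 36

Sample size formula (one-sample t-test, normal approximation):
n = ((z_{α/2} + z_β) / d)²

z_{α/2} = 2.576 (for α = 0.01, two-sided)
z_β = 0.739 (for power = 0.77)
d = 0.56

n = ((2.576 + 0.739) / 0.56)²
n = (5.920)²
n ≈ 35.05
Round up to the next whole number: n = 36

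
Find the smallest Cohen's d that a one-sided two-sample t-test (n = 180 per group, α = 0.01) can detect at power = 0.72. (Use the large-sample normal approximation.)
d ≈ 0.31

Minimum detectable effect (two-sample t-test, normal approximation):
d = (z_α + z_β) / √(n/2)
d = (2.326 + 0.583) / √(180/2)
d = 2.909 / 9.487
d ≈ 0.31

By Cohen's convention (0.2 small / 0.5 medium / 0.8 large): small effect.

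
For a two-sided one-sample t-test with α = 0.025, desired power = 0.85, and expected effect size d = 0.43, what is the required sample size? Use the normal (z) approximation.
n = 59

Sample size formula (one-sample t-test, normal approximation):
n = ((z_{α/2} + z_β) / d)²

z_{α/2} = 2.241 (for α = 0.025, two-sided)
z_β = 1.036 (for power = 0.85)
d = 0.43

n = ((2.241 + 1.036) / 0.43)²
n = (7.621)²
n ≈ 58.08
Round up to the next whole number: n = 59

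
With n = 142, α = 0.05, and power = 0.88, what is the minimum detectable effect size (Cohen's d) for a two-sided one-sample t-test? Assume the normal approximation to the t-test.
d ≈ 0.26

Minimum detectable effect (one-sample t-test, normal approximation):
d = (z_{α/2} + z_β) / √n
d = (1.960 + 1.175) / √142
d = 3.135 / 11.916
d ≈ 0.26

By Cohen's convention (0.2 small / 0.5 medium / 0.8 large): small effect.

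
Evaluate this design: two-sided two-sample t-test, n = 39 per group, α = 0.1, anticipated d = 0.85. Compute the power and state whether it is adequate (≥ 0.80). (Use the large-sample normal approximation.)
Power ≈ 0.98; the study is adequately powered (power ≥ 0.80)

Power calculation (two-sample t-test, normal approximation):
z_β = d · √(n/2) - z_{α/2}
z_β = 0.85 · √(39/2) - 1.645
z_β = 0.85 · 4.416 - 1.645
z_β = 2.109

Power = Φ(z_β) = Φ(2.109) ≈ 0.983

Effect size d = 0.85 is large by Cohen's convention (0.2/0.5/0.8).

Threshold: power ≥ 0.80 is conventionally adequate.
Power ≈ 0.98 → the study is adequately powered (power ≥ 0.80).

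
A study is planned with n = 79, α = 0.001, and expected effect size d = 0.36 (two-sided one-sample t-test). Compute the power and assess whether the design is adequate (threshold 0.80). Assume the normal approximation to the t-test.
Power ≈ 0.46; the study is underpowered (power < 0.80)

Power calculation (one-sample t-test, normal approximation):
z_β = d · √n - z_{α/2}
z_β = 0.36 · √79 - 3.291
z_β = 0.36 · 8.888 - 3.291
z_β = -0.091

Power = Φ(z_β) = Φ(-0.091) ≈ 0.464

Effect size d = 0.36 is small by Cohen's convention (0.2/0.5/0.8).

Threshold: power ≥ 0.80 is conventionally adequate.
Power ≈ 0.46 → the study is underpowered (power < 0.80).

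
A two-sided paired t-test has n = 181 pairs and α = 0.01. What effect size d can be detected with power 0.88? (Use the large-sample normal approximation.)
d ≈ 0.28

Minimum detectable effect (paired t-test, normal approximation):
d = (z_{α/2} + z_β) / √n
d = (2.576 + 1.175) / √181
d = 3.751 / 13.454
d ≈ 0.28

By Cohen's convention (0.2 small / 0.5 medium / 0.8 large): small effect.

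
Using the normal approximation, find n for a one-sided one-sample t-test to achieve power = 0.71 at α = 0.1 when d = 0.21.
n = 77

Sample size formula (one-sample t-test, normal approximation):
n = ((z_α + z_β) / d)²

z_α = 1.282 (for α = 0.1, one-sided)
z_β = 0.553 (for power = 0.71)
d = 0.21

n = ((1.282 + 0.553) / 0.21)²
n = (8.738)²
n ≈ 76.35
Round up to the next whole number: n = 77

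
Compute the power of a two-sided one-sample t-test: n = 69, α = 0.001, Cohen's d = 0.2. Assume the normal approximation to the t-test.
Power ≈ 0.05

Power calculation (one-sample t-test, normal approximation):
z_β = d · √n - z_{α/2}
z_β = 0.2 · √69 - 3.291
z_β = 0.2 · 8.307 - 3.291
z_β = -1.629

Power = Φ(z_β) = Φ(-1.629) ≈ 0.052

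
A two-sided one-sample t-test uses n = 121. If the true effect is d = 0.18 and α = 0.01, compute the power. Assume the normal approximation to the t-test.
Power ≈ 0.28

Power calculation (one-sample t-test, normal approximation):
z_β = d · √n - z_{α/2}
z_β = 0.18 · √121 - 2.576
z_β = 0.18 · 11.000 - 2.576
z_β = -0.596

Power = Φ(z_β) = Φ(-0.596) ≈ 0.276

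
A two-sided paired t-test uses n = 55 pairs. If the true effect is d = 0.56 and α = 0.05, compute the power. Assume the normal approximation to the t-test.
Power ≈ 0.99

Power calculation (paired t-test, normal approximation):
z_β = d · √n - z_{α/2}
z_β = 0.56 · √55 - 1.960
z_β = 0.56 · 7.416 - 1.960
z_β = 2.193

Power = Φ(z_β) = Φ(2.193) ≈ 0.986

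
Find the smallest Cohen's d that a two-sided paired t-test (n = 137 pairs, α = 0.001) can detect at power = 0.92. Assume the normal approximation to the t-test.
d ≈ 0.40

Minimum detectable effect (paired t-test, normal approximation):
d = (z_{α/2} + z_β) / √n
d = (3.291 + 1.405) / √137
d = 4.696 / 11.705
d ≈ 0.40

By Cohen's convention (0.2 small / 0.5 medium / 0.8 large): small effect.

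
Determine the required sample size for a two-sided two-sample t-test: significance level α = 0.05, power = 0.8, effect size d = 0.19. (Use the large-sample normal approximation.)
n = 435 per group

Sample size formula (two-sample t-test, normal approximation):
n = 2 · ((z_{α/2} + z_β) / d)²

z_{α/2} = 1.960 (for α = 0.05, two-sided)
z_β = 0.842 (for power = 0.8)
d = 0.19

n = 2 · ((1.960 + 0.842) / 0.19)²
n = 2 · (14.747)²
n ≈ 434.95
Round up to the next whole number: n = 435 per group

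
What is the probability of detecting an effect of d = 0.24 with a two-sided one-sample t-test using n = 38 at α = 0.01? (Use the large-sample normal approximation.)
Power ≈ 0.14

Power calculation (one-sample t-test, normal approximation):
z_β = d · √n - z_{α/2}
z_β = 0.24 · √38 - 2.576
z_β = 0.24 · 6.164 - 2.576
z_β = -1.096

Power = Φ(z_β) = Φ(-1.096) ≈ 0.136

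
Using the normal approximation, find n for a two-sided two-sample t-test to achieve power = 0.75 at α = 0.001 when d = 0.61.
n = 85 per group

Sample size formula (two-sample t-test, normal approximation):
n = 2 · ((z_{α/2} + z_β) / d)²

z_{α/2} = 3.291 (for α = 0.001, two-sided)
z_β = 0.674 (for power = 0.75)
d = 0.61

n = 2 · ((3.291 + 0.674) / 0.61)²
n = 2 · (6.500)²
n ≈ 84.50
Round up to the next whole number: n = 85 per group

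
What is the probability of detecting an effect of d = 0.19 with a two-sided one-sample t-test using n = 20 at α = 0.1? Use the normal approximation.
Power ≈ 0.21

Power calculation (one-sample t-test, normal approximation):
z_β = d · √n - z_{α/2}
z_β = 0.19 · √20 - 1.645
z_β = 0.19 · 4.472 - 1.645
z_β = -0.795

Power = Φ(z_β) = Φ(-0.795) ≈ 0.213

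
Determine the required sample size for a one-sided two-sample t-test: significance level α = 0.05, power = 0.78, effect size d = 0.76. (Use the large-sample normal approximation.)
n = 21 per group

Sample size formula (two-sample t-test, normal approximation):
n = 2 · ((z_α + z_β) / d)²

z_α = 1.645 (for α = 0.05, one-sided)
z_β = 0.772 (for power = 0.78)
d = 0.76

n = 2 · ((1.645 + 0.772) / 0.76)²
n = 2 · (3.180)²
n ≈ 20.22
Round up to the next whole number: n = 21 per group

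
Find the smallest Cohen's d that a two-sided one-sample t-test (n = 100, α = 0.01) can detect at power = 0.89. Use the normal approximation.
d ≈ 0.38

Minimum detectable effect (one-sample t-test, normal approximation):
d = (z_{α/2} + z_β) / √n
d = (2.576 + 1.227) / √100
d = 3.802 / 10.000
d ≈ 0.38

By Cohen's convention (0.2 small / 0.5 medium / 0.8 large): small effect.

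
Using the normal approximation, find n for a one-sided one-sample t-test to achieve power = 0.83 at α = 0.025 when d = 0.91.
n = 11

Sample size formula (one-sample t-test, normal approximation):
n = ((z_α + z_β) / d)²

z_α = 1.960 (for α = 0.025, one-sided)
z_β = 0.954 (for power = 0.83)
d = 0.91

n = ((1.960 + 0.954) / 0.91)²
n = (3.202)²
n ≈ 10.25
Round up to the next whole number: n = 11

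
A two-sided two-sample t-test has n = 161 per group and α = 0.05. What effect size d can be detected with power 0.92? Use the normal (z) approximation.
d ≈ 0.38

Minimum detectable effect (two-sample t-test, normal approximation):
d = (z_{α/2} + z_β) / √(n/2)
d = (1.960 + 1.405) / √(161/2)
d = 3.365 / 8.972
d ≈ 0.38

By Cohen's convention (0.2 small / 0.5 medium / 0.8 large): small effect.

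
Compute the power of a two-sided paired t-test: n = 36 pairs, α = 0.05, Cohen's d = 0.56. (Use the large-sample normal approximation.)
Power ≈ 0.92

Power calculation (paired t-test, normal approximation):
z_β = d · √n - z_{α/2}
z_β = 0.56 · √36 - 1.960
z_β = 0.56 · 6.000 - 1.960
z_β = 1.400

Power = Φ(z_β) = Φ(1.400) ≈ 0.919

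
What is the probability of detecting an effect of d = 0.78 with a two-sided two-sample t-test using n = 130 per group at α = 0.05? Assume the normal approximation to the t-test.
Power ≈ 1.00

Power calculation (two-sample t-test, normal approximation):
z_β = d · √(n/2) - z_{α/2}
z_β = 0.78 · √(130/2) - 1.960
z_β = 0.78 · 8.062 - 1.960
z_β = 4.329

Power = Φ(z_β) = Φ(4.329) ≈ 1.000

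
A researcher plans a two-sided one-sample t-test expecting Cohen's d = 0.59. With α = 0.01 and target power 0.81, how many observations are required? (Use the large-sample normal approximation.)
n = 35

Sample size formula (one-sample t-test, normal approximation):
n = ((z_{α/2} + z_β) / d)²

z_{α/2} = 2.576 (for α = 0.01, two-sided)
z_β = 0.878 (for power = 0.81)
d = 0.59

n = ((2.576 + 0.878) / 0.59)²
n = (5.854)²
n ≈ 34.27
Round up to the next whole number: n = 35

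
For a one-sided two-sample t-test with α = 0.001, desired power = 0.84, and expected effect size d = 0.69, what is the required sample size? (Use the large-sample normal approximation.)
n = 71 per group

Sample size formula (two-sample t-test, normal approximation):
n = 2 · ((z_α + z_β) / d)²

z_α = 3.090 (for α = 0.001, one-sided)
z_β = 0.994 (for power = 0.84)
d = 0.69

n = 2 · ((3.090 + 0.994) / 0.69)²
n = 2 · (5.919)²
n ≈ 70.07
Round up to the next whole number: n = 71 per group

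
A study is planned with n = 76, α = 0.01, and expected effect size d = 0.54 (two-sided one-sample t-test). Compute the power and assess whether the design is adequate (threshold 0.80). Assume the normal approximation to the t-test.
Power ≈ 0.98; the study is adequately powered (power ≥ 0.80)

Power calculation (one-sample t-test, normal approximation):
z_β = d · √n - z_{α/2}
z_β = 0.54 · √76 - 2.576
z_β = 0.54 · 8.718 - 2.576
z_β = 2.132

Power = Φ(z_β) = Φ(2.132) ≈ 0.983

Effect size d = 0.54 is medium by Cohen's convention (0.2/0.5/0.8).

Threshold: power ≥ 0.80 is conventionally adequate.
Power ≈ 0.98 → the study is adequately powered (power ≥ 0.80).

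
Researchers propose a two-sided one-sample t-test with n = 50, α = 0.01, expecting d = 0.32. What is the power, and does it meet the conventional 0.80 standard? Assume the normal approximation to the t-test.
Power ≈ 0.38; the study is underpowered (power < 0.80)

Power calculation (one-sample t-test, normal approximation):
z_β = d · √n - z_{α/2}
z_β = 0.32 · √50 - 2.576
z_β = 0.32 · 7.071 - 2.576
z_β = -0.313

Power = Φ(z_β) = Φ(-0.313) ≈ 0.377

Effect size d = 0.32 is small by Cohen's convention (0.2/0.5/0.8).

Threshold: power ≥ 0.80 is conventionally adequate.
Power ≈ 0.38 → the study is underpowered (power < 0.80).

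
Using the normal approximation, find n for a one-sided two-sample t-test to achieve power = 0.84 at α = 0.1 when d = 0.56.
n = 34 per group

Sample size formula (two-sample t-test, normal approximation):
n = 2 · ((z_α + z_β) / d)²

z_α = 1.282 (for α = 0.1, one-sided)
z_β = 0.994 (for power = 0.84)
d = 0.56

n = 2 · ((1.282 + 0.994) / 0.56)²
n = 2 · (4.064)²
n ≈ 33.03
Round up to the next whole number: n = 34 per group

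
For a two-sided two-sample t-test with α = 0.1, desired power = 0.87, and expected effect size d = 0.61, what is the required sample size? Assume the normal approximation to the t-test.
n = 42 per group

Sample size formula (two-sample t-test, normal approximation):
n = 2 · ((z_{α/2} + z_β) / d)²

z_{α/2} = 1.645 (for α = 0.1, two-sided)
z_β = 1.126 (for power = 0.87)
d = 0.61

n = 2 · ((1.645 + 1.126) / 0.61)²
n = 2 · (4.543)²
n ≈ 41.28
Round up to the next whole number: n = 42 per group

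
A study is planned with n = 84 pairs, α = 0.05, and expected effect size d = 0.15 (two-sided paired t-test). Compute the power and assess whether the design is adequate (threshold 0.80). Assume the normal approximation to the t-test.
Power ≈ 0.28; the study is underpowered (power < 0.80)

Power calculation (paired t-test, normal approximation):
z_β = d · √n - z_{α/2}
z_β = 0.15 · √84 - 1.960
z_β = 0.15 · 9.165 - 1.960
z_β = -0.585

Power = Φ(z_β) = Φ(-0.585) ≈ 0.279

Effect size d = 0.15 is very small by Cohen's convention (0.2/0.5/0.8).

Threshold: power ≥ 0.80 is conventionally adequate.
Power ≈ 0.28 → the study is underpowered (power < 0.80).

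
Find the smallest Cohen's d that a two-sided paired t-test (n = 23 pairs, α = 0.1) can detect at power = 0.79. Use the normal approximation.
d ≈ 0.51

Minimum detectable effect (paired t-test, normal approximation):
d = (z_{α/2} + z_β) / √n
d = (1.645 + 0.806) / √23
d = 2.451 / 4.796
d ≈ 0.51

By Cohen's convention (0.2 small / 0.5 medium / 0.8 large): medium effect.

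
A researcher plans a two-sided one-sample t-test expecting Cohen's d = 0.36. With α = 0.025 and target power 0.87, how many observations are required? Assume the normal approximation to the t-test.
n = 88

Sample size formula (one-sample t-test, normal approximation):
n = ((z_{α/2} + z_β) / d)²

z_{α/2} = 2.241 (for α = 0.025, two-sided)
z_β = 1.126 (for power = 0.87)
d = 0.36

n = ((2.241 + 1.126) / 0.36)²
n = (9.353)²
n ≈ 87.48
Round up to the next whole number: n = 88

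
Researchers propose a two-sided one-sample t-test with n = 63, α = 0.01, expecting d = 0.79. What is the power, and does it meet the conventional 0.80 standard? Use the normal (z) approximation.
Power ≈ 1.00; the study is adequately powered (power ≥ 0.80)

Power calculation (one-sample t-test, normal approximation):
z_β = d · √n - z_{α/2}
z_β = 0.79 · √63 - 2.576
z_β = 0.79 · 7.937 - 2.576
z_β = 3.695

Power = Φ(z_β) = Φ(3.695) ≈ 1.000

Effect size d = 0.79 is medium by Cohen's convention (0.2/0.5/0.8).

Threshold: power ≥ 0.80 is conventionally adequate.
Power ≈ 1.00 → the study is adequately powered (power ≥ 0.80).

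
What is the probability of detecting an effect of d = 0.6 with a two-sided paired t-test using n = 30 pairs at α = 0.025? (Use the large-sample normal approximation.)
Power ≈ 0.85

Power calculation (paired t-test, normal approximation):
z_β = d · √n - z_{α/2}
z_β = 0.6 · √30 - 2.241
z_β = 0.6 · 5.477 - 2.241
z_β = 1.045

Power = Φ(z_β) = Φ(1.045) ≈ 0.852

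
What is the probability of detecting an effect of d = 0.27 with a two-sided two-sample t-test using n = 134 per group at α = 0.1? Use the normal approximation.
Power ≈ 0.71

Power calculation (two-sample t-test, normal approximation):
z_β = d · √(n/2) - z_{α/2}
z_β = 0.27 · √(134/2) - 1.645
z_β = 0.27 · 8.185 - 1.645
z_β = 0.565

Power = Φ(z_β) = Φ(0.565) ≈ 0.714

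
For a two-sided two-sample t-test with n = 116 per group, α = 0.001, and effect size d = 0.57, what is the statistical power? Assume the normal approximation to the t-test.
Power ≈ 0.85

Power calculation (two-sample t-test, normal approximation):
z_β = d · √(n/2) - z_{α/2}
z_β = 0.57 · √(116/2) - 3.291
z_β = 0.57 · 7.616 - 3.291
z_β = 1.050

Power = Φ(z_β) = Φ(1.050) ≈ 0.853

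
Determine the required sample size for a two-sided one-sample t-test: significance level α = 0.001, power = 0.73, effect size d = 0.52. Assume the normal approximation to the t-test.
n = 57

Sample size formula (one-sample t-test, normal approximation):
n = ((z_{α/2} + z_β) / d)²

z_{α/2} = 3.291 (for α = 0.001, two-sided)
z_β = 0.613 (for power = 0.73)
d = 0.52

n = ((3.291 + 0.613) / 0.52)²
n = (7.508)²
n ≈ 56.37
Round up to the next whole number: n = 57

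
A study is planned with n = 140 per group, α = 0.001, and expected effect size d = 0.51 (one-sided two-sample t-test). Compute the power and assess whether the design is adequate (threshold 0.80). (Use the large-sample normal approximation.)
Power ≈ 0.88; the study is adequately powered (power ≥ 0.80)

Power calculation (two-sample t-test, normal approximation):
z_β = d · √(n/2) - z_α
z_β = 0.51 · √(140/2) - 3.090
z_β = 0.51 · 8.367 - 3.090
z_β = 1.177

Power = Φ(z_β) = Φ(1.177) ≈ 0.880

Effect size d = 0.51 is medium by Cohen's convention (0.2/0.5/0.8).

Threshold: power ≥ 0.80 is conventionally adequate.
Power ≈ 0.88 → the study is adequately powered (power ≥ 0.80).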